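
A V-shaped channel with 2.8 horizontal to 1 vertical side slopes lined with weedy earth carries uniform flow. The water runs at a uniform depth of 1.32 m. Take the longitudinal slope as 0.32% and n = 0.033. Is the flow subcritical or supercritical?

For a triangular section with side slope z = 2.8: A = zy² = 2.8×1.32² = 4.879 m²; P = 2y√(1+z²) = 2×1.32×2.973 = 7.849 m.
Hydraulic radius R = A/P = 4.879/7.849 = 0.6215 m.
V = (1/n) R^(2/3) √S = (1/0.033) × 0.6215^(2/3) × √0.0032 = 1.248 m/s. Hydraulic depth D_h = A/T = 4.879/7.392 = 0.66 m.
Froude number Fr = V/√(g·D_h) = 1.248/√(9.81×0.66) = 0.491, which is less than 1, so the flow is subcritical.

subcritical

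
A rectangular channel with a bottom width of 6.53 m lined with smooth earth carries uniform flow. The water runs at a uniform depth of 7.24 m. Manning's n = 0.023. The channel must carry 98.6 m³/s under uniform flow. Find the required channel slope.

S = 0.00078

Flow area A = b·y = 6.53 × 7.24 = 47.28 m². Wetted perimeter P = b + 2y = 6.53 + 2×7.24 = 21.01 m.
Hydraulic radius R = A/P = 47.28/21.01 = 2.25 m.
From Manning's equation, S = [nQ / (1 A R^(2/3))]² = [0.023 × 98.6 / (1 × 47.28 × 2.25^(2/3))]² = 0.00078.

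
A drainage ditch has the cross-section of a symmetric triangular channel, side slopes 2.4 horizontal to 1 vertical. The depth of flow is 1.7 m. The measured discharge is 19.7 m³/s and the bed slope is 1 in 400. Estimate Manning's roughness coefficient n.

n = 0.015

For a triangular section with side slope z = 2.4: A = zy² = 2.4×1.7² = 6.936 m²; P = 2y√(1+z²) = 2×1.7×2.6 = 8.84 m.
Hydraulic radius R = A/P = 6.936/8.84 = 0.7846 m.
Rearranging Manning's equation: n = (1/Q) A R^(2/3) S^(1/2) = (1/19.7) × 6.936 × 0.7846^(2/3) × √0.0025 = 0.015.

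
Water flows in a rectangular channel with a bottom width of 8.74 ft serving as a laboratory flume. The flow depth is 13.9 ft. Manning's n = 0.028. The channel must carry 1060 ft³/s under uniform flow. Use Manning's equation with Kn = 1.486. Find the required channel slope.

S = 0.00545

Flow area A = b·y = 8.74 × 13.9 = 121.5 ft². Wetted perimeter P = b + 2y = 8.74 + 2×13.9 = 36.54 ft.
Hydraulic radius R = A/P = 121.5/36.54 = 3.325 ft.
From Manning's equation, S = [nQ / (1.486 A R^(2/3))]² = [0.028 × 1060 / (1.486 × 121.5 × 3.325^(2/3))]² = 0.00545.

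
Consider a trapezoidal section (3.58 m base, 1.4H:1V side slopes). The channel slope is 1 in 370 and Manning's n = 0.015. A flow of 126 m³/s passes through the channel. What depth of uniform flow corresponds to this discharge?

y_n = 3.14 m

Manning's equation rearranged: A R^(2/3) = nQ / (1·√S) = 0.015 × 126 / (√0.002703) = 36.35.
Try y = 3.93 m: A R^(2/3) = 58.29 — over.
Try y = 2.31 m: A R^(2/3) = 19.37 — short.
Try y = 3.14 m: A R^(2/3) = 36.25 — close enough.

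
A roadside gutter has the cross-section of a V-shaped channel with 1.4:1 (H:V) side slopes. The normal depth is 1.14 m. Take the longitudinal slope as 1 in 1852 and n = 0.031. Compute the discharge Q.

For a triangular section with side slope z = 1.4: A = zy² = 1.4×1.14² = 1.819 m²; P = 2y√(1+z²) = 2×1.14×1.72 = 3.923 m.
Hydraulic radius R = A/P = 1.819/3.923 = 0.4638 m.
Manning's equation: Q = (1/n) A R^(2/3) S^(1/2) = (1/0.031) × 1.819 × 0.4638^(2/3) × 0.00054^(1/2) = 0.817 m³/s.

Q = 0.817 m³/s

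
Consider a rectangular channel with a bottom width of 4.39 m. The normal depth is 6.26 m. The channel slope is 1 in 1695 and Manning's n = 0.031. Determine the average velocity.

V = 1.08 m/s

Flow area A = b·y = 4.39 × 6.26 = 27.48 m². Wetted perimeter P = b + 2y = 4.39 + 2×6.26 = 16.91 m.
Hydraulic radius R = A/P = 27.48/16.91 = 1.625 m.
From Manning's equation, V = (1/n) R^(2/3) S^(1/2) = (1/0.031) × 1.625^(2/3) × 0.00059^(1/2) = 1.08 m/s.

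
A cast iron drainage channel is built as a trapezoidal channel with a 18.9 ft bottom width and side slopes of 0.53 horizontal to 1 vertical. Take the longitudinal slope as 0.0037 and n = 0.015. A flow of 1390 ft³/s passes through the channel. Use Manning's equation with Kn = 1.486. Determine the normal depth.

y_n = 4.74 ft

Manning's equation rearranged: A R^(2/3) = nQ / (1.486·√S) = 0.015 × 1390 / (1.486 × √0.0037) = 230.7.
Try y = 3.71 ft: A R^(2/3) = 155.1 — low.
Try y = 5.57 ft: A R^(2/3) = 299.7 — high.
Try y = 4.74 ft: A R^(2/3) = 230.6 — ≈ 230.7.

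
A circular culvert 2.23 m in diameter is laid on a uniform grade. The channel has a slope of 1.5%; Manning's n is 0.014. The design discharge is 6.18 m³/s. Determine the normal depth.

Manning's equation rearranged: A R^(2/3) = nQ / (1·√S) = 0.014 × 6.18 / (√0.015) = 0.7064.
Trying y = 0.923 m: A R^(2/3) = 0.9488 — too large.
Trying y = 0.787 m: A R^(2/3) = 0.7066 — close enough.

y_n = 0.787 m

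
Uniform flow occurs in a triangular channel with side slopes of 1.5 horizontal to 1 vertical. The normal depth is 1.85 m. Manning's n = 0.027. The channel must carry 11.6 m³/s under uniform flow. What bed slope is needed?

For a triangular section with side slope z = 1.5: A = zy² = 1.5×1.85² = 5.134 m²; P = 2y√(1+z²) = 2×1.85×1.803 = 6.67 m.
Hydraulic radius R = A/P = 5.134/6.67 = 0.7696 m.
From Manning's equation, S = [nQ / (1 A R^(2/3))]² = [0.027 × 11.6 / (1 × 5.134 × 0.7696^(2/3))]² = 0.00528.

S = 0.00528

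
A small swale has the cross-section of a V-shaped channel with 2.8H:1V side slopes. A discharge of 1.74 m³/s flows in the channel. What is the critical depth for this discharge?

y_c = 0.601 m

At critical depth, Q² T / (g A³) = 1, i.e. A³/T = Q²/g = 1.74²/9.81 = 0.3086.
At y = 0.769 m: A³/T = 1.054 — high.
At y = 0.424 m: A³/T = 0.05372 — low.
At y = 0.601 m: A³/T = 0.3074 — close enough.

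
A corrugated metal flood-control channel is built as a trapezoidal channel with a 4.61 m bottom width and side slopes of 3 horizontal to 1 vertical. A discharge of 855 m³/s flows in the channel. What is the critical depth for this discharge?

y_c = 6.26 m

At critical depth, Q² T / (g A³) = 1, i.e. A³/T = Q²/g = 855²/9.81 = 74520.
At y = 6.78 m: A³/T = 106900 — too large.
At y = 4.69 m: A³/T = 20530 — too small.
At y = 6.26 m: A³/T = 74440 — close enough.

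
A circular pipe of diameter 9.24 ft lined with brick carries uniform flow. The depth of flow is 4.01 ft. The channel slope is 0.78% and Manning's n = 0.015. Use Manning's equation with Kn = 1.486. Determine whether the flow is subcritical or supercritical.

For a circular section of diameter D = 9.24 ft at depth y = 4.01 ft, the central angle is θ = 2 arccos(1 − 2y/D) = 2.877 rad. Then A = (D²/8)(θ − sin θ) = 27.91 ft² and P = Dθ/2 = 13.29 ft.
Hydraulic radius R = A/P = 27.91/13.29 = 2.1 ft.
V = (1.486/n) R^(2/3) √S = (1.486/0.015) × 2.1^(2/3) × √0.0078 = 14.35 ft/s. Hydraulic depth D_h = A/T = 27.91/9.159 = 3.047 ft.
Froude number Fr = V/√(g·D_h) = 14.35/√(32.2×3.047) = 1.45, which is greater than 1, so the flow is supercritical.

supercritical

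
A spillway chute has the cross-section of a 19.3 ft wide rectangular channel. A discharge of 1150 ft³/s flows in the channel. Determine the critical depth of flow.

For a rectangular channel, critical depth y_c = (q²/g)^(1/3) where q = Q/b = 1150/19.3 = 59.59 ft²/s.
So y_c = (59.59²/32.2)^(1/3) = 4.8 ft.

y_c = 4.8 ft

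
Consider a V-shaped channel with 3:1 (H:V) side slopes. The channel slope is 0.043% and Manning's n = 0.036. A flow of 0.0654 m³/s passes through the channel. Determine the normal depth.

y_n = 0.353 m

Manning's equation rearranged: A R^(2/3) = nQ / (1·√S) = 0.036 × 0.0654 / (√0.00043) = 0.1135.
Try y = 0.397 m: A R^(2/3) = 0.1553 — high.
Try y = 0.295 m: A R^(2/3) = 0.07037 — low.
Try y = 0.353 m: A R^(2/3) = 0.1136 — ≈ 0.1135.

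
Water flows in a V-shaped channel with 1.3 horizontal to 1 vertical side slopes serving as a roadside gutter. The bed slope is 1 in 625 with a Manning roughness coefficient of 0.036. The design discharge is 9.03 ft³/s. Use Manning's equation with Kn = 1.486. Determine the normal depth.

y_n = 2.16 ft

Manning's equation rearranged: A R^(2/3) = nQ / (1.486·√S) = 0.036 × 9.03 / (1.486 × √0.0016) = 5.469.
Trying y = 2.62 ft: A R^(2/3) = 9.15 — too large.
Trying y = 1.58 ft: A R^(2/3) = 2.375 — too small.
Trying y = 2.16 ft: A R^(2/3) = 5.468 — ≈ 5.469.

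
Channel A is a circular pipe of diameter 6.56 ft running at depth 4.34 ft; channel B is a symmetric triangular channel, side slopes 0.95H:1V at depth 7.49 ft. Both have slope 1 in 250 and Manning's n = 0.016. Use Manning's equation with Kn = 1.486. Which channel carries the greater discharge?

Channel A: For a circular section of diameter D = 6.56 ft at depth y = 4.34 ft, the central angle is θ = 2 arccos(1 − 2y/D) = 3.8 rad. Then A = (D²/8)(θ − sin θ) = 23.73 ft² and P = Dθ/2 = 12.46 ft. Hydraulic radius R = A/P = 23.73/12.46 = 1.904 ft. Q_A = (1.486/0.016)·23.73·1.904^(2/3)·√0.004 = 214.1 ft³/s.
Channel B: For a triangular section with side slope z = 0.95: A = zy² = 0.95×7.49² = 53.3 ft²; P = 2y√(1+z²) = 2×7.49×1.379 = 20.66 ft. Hydraulic radius R = A/P = 53.3/20.66 = 2.579 ft. Q_B = (1.486/0.016)·53.3·2.579^(2/3)·√0.004 = 588.8 ft³/s.
Q_A = 214.1 ft³/s vs Q_B = 588.8 ft³/s, so channel B carries more.

channel B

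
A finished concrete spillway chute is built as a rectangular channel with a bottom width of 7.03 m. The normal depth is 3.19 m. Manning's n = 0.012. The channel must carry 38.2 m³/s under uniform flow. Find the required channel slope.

S = 0.00021

Flow area A = b·y = 7.03 × 3.19 = 22.43 m². Wetted perimeter P = b + 2y = 7.03 + 2×3.19 = 13.41 m.
Hydraulic radius R = A/P = 22.43/13.41 = 1.672 m.
From Manning's equation, S = [nQ / (1 A R^(2/3))]² = [0.012 × 38.2 / (1 × 22.43 × 1.672^(2/3))]² = 0.00021.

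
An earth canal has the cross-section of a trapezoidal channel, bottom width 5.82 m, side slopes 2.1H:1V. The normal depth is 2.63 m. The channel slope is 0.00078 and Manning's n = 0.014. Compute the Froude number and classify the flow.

subcritical

With bottom width b = 5.82 m and side slope z = 2.1: A = (b + zy)y = (5.82 + 2.1×2.63)×2.63 = 29.83 m²; P = b + 2y√(1+z²) = 5.82 + 2×2.63×2.326 = 18.05 m.
Hydraulic radius R = A/P = 29.83/18.05 = 1.652 m.
V = (1/n) R^(2/3) √S = (1/0.014) × 1.652^(2/3) × √0.00078 = 2.788 m/s. Hydraulic depth D_h = A/T = 29.83/16.87 = 1.769 m.
Froude number Fr = V/√(g·D_h) = 2.788/√(9.81×1.769) = 0.669, which is less than 1, so the flow is subcritical.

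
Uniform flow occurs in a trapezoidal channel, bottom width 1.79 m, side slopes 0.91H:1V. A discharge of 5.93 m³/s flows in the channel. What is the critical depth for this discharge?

y_c = 0.887 m

At critical depth, Q² T / (g A³) = 1, i.e. A³/T = Q²/g = 5.93²/9.81 = 3.585.
Try y = 0.636 m: A³/T = 1.16 — low.
Try y = 1.09 m: A³/T = 7.388 — high.
Try y = 0.887 m: A³/T = 3.591 — close enough.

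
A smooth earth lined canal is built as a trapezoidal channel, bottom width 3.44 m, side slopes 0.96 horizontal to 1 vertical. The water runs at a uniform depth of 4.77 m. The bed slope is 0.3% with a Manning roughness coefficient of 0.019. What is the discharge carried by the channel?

With bottom width b = 3.44 m and side slope z = 0.96: A = (b + zy)y = (3.44 + 0.96×4.77)×4.77 = 38.25 m²; P = b + 2y√(1+z²) = 3.44 + 2×4.77×1.386 = 16.66 m.
Hydraulic radius R = A/P = 38.25/16.66 = 2.295 m.
Manning's equation: Q = (1/n) A R^(2/3) S^(1/2) = (1/0.019) × 38.25 × 2.295^(2/3) × 0.003^(1/2) = 192 m³/s.

Q = 192 m³/s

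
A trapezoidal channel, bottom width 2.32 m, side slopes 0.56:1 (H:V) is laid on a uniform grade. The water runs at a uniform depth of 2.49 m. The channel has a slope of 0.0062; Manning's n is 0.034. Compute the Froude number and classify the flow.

subcritical

With bottom width b = 2.32 m and side slope z = 0.56: A = (b + zy)y = (2.32 + 0.56×2.49)×2.49 = 9.249 m²; P = b + 2y√(1+z²) = 2.32 + 2×2.49×1.146 = 8.028 m.
Hydraulic radius R = A/P = 9.249/8.028 = 1.152 m.
V = (1/n) R^(2/3) √S = (1/0.034) × 1.152^(2/3) × √0.0062 = 2.545 m/s. Hydraulic depth D_h = A/T = 9.249/5.109 = 1.81 m.
Froude number Fr = V/√(g·D_h) = 2.545/√(9.81×1.81) = 0.604, which is less than 1, so the flow is subcritical.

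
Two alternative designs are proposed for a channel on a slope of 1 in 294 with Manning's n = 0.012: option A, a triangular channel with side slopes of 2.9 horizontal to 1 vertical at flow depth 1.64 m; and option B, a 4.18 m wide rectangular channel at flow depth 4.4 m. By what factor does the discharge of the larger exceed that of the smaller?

Channel A: For a triangular section with side slope z = 2.9: A = zy² = 2.9×1.64² = 7.8 m²; P = 2y√(1+z²) = 2×1.64×3.068 = 10.06 m. Hydraulic radius R = A/P = 7.8/10.06 = 0.7752 m. Q_A = (1/0.012)·7.8·0.7752^(2/3)·√0.003401 = 31.99 m³/s.
Channel B: Flow area A = b·y = 4.18 × 4.4 = 18.39 m². Wetted perimeter P = b + 2y = 4.18 + 2×4.4 = 12.98 m. Hydraulic radius R = A/P = 18.39/12.98 = 1.417 m. Q_B = (1/0.012)·18.39·1.417^(2/3)·√0.003401 = 112.8 m³/s.
The larger discharge is 112.8 m³/s and the smaller is 31.99 m³/s; the ratio is 3.53.

3.53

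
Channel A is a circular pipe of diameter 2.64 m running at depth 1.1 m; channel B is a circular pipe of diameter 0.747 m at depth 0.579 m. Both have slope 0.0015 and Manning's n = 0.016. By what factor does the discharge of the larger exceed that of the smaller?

11.1

Channel A: For a circular section of diameter D = 2.64 m at depth y = 1.1 m, the central angle is θ = 2 arccos(1 − 2y/D) = 2.807 rad. Then A = (D²/8)(θ − sin θ) = 2.159 m² and P = Dθ/2 = 3.705 m. Hydraulic radius R = A/P = 2.159/3.705 = 0.5827 m. Q_A = (1/0.016)·2.159·0.5827^(2/3)·√0.0015 = 3.646 m³/s.
Channel B: For a circular section of diameter D = 0.747 m at depth y = 0.579 m, the central angle is θ = 2 arccos(1 − 2y/D) = 4.307 rad. Then A = (D²/8)(θ − sin θ) = 0.3645 m² and P = Dθ/2 = 1.609 m. Hydraulic radius R = A/P = 0.3645/1.609 = 0.2266 m. Q_B = (1/0.016)·0.3645·0.2266^(2/3)·√0.0015 = 0.3279 m³/s.
The larger discharge is 3.646 m³/s and the smaller is 0.3279 m³/s; the ratio is 11.1.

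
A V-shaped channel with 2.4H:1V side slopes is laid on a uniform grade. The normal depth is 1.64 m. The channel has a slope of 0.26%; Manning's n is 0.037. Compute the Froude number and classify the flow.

For a triangular section with side slope z = 2.4: A = zy² = 2.4×1.64² = 6.455 m²; P = 2y√(1+z²) = 2×1.64×2.6 = 8.528 m.
Hydraulic radius R = A/P = 6.455/8.528 = 0.7569 m.
V = (1/n) R^(2/3) √S = (1/0.037) × 0.7569^(2/3) × √0.0026 = 1.145 m/s. Hydraulic depth D_h = A/T = 6.455/7.872 = 0.82 m.
Froude number Fr = V/√(g·D_h) = 1.145/√(9.81×0.82) = 0.404, which is less than 1, so the flow is subcritical.

subcritical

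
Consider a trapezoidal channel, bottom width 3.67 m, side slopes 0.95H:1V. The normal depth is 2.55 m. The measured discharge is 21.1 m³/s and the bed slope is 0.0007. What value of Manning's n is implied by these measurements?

With bottom width b = 3.67 m and side slope z = 0.95: A = (b + zy)y = (3.67 + 0.95×2.55)×2.55 = 15.54 m²; P = b + 2y√(1+z²) = 3.67 + 2×2.55×1.379 = 10.7 m.
Hydraulic radius R = A/P = 15.54/10.7 = 1.451 m.
Rearranging Manning's equation: n = (1/Q) A R^(2/3) S^(1/2) = (1/21.1) × 15.54 × 1.451^(2/3) × √0.0007 = 0.025.

n = 0.025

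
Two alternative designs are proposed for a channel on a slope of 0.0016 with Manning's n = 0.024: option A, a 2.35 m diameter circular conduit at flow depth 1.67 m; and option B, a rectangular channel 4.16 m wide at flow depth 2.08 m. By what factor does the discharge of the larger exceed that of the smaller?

3.42

Channel A: For a circular section of diameter D = 2.35 m at depth y = 1.67 m, the central angle is θ = 2 arccos(1 − 2y/D) = 4.011 rad. Then A = (D²/8)(θ − sin θ) = 3.297 m² and P = Dθ/2 = 4.713 m. Hydraulic radius R = A/P = 3.297/4.713 = 0.6994 m. Q_A = (1/0.024)·3.297·0.6994^(2/3)·√0.0016 = 4.329 m³/s.
Channel B: Flow area A = b·y = 4.16 × 2.08 = 8.653 m². Wetted perimeter P = b + 2y = 4.16 + 2×2.08 = 8.32 m. Hydraulic radius R = A/P = 8.653/8.32 = 1.04 m. Q_B = (1/0.024)·8.653·1.04^(2/3)·√0.0016 = 14.8 m³/s.
The larger discharge is 14.8 m³/s and the smaller is 4.329 m³/s; the ratio is 3.42.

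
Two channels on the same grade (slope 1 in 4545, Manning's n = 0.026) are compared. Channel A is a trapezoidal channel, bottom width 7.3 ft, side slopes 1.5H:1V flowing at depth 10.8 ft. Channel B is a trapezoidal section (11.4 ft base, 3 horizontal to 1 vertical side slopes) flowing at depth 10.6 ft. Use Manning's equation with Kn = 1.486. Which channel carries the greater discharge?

Channel A: With bottom width b = 7.3 ft and side slope z = 1.5: A = (b + zy)y = (7.3 + 1.5×10.8)×10.8 = 253.8 ft²; P = b + 2y√(1+z²) = 7.3 + 2×10.8×1.803 = 46.24 ft. Hydraulic radius R = A/P = 253.8/46.24 = 5.489 ft. Q_A = (1.486/0.026)·253.8·5.489^(2/3)·√0.00022 = 669.5 ft³/s.
Channel B: With bottom width b = 11.4 ft and side slope z = 3: A = (b + zy)y = (11.4 + 3×10.6)×10.6 = 457.9 ft²; P = b + 2y√(1+z²) = 11.4 + 2×10.6×3.162 = 78.44 ft. Hydraulic radius R = A/P = 457.9/78.44 = 5.838 ft. Q_B = (1.486/0.026)·457.9·5.838^(2/3)·√0.00022 = 1259 ft³/s.
Q_A = 669.5 ft³/s vs Q_B = 1259 ft³/s, so channel B carries more.

channel B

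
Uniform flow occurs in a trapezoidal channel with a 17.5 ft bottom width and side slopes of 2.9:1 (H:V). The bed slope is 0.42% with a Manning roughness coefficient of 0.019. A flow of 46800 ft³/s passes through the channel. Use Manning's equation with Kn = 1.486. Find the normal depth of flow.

y_n = 22 ft

Manning's equation rearranged: A R^(2/3) = nQ / (1.486·√S) = 0.019 × 46800 / (1.486 × √0.0042) = 9233.
Trying y = 25.8 ft: A R^(2/3) = 13540 — over.
Trying y = 22 ft: A R^(2/3) = 9234 — ≈ 9233.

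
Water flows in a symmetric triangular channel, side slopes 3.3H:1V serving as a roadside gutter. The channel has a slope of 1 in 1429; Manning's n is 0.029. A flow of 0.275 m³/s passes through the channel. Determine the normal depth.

y_n = 0.49 m

Manning's equation rearranged: A R^(2/3) = nQ / (1·√S) = 0.029 × 0.275 / (√0.0006998) = 0.3015.
Trying y = 0.539 m: A R^(2/3) = 0.3885 — high.
Trying y = 0.401 m: A R^(2/3) = 0.1765 — low.
Trying y = 0.49 m: A R^(2/3) = 0.3013 — close enough.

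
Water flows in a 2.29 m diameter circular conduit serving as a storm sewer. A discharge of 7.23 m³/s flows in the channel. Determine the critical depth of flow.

At critical depth, Q² T / (g A³) = 1, i.e. A³/T = Q²/g = 7.23²/9.81 = 5.329.
Try y = 1.51 m: A³/T = 11.01 — too large.
Try y = 0.876 m: A³/T = 1.367 — too small.
Try y = 1.25 m: A³/T = 5.332 — ≈ 5.329.

y_c = 1.25 m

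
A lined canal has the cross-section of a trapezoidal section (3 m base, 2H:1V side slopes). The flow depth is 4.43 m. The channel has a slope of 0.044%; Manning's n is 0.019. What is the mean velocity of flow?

With bottom width b = 3 m and side slope z = 2: A = (b + zy)y = (3 + 2×4.43)×4.43 = 52.54 m²; P = b + 2y√(1+z²) = 3 + 2×4.43×2.236 = 22.81 m.
Hydraulic radius R = A/P = 52.54/22.81 = 2.303 m.
From Manning's equation, V = (1/n) R^(2/3) S^(1/2) = (1/0.019) × 2.303^(2/3) × 0.00044^(1/2) = 1.93 m/s.

V = 1.93 m/s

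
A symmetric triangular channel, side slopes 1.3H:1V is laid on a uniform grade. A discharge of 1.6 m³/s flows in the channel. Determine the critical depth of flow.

y_c = 0.791 m

At critical depth, Q² T / (g A³) = 1, i.e. A³/T = Q²/g = 1.6²/9.81 = 0.261.
Try y = 0.978 m: A³/T = 0.7561 — over.
Try y = 0.791 m: A³/T = 0.2617 — close enough.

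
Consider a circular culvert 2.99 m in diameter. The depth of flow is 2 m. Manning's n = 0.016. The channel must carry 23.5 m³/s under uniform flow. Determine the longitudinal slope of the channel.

For a circular section of diameter D = 2.99 m at depth y = 2 m, the central angle is θ = 2 arccos(1 − 2y/D) = 3.831 rad. Then A = (D²/8)(θ − sin θ) = 4.991 m² and P = Dθ/2 = 5.727 m.
Hydraulic radius R = A/P = 4.991/5.727 = 0.8716 m.
From Manning's equation, S = [nQ / (1 A R^(2/3))]² = [0.016 × 23.5 / (1 × 4.991 × 0.8716^(2/3))]² = 0.00682.

S = 0.00682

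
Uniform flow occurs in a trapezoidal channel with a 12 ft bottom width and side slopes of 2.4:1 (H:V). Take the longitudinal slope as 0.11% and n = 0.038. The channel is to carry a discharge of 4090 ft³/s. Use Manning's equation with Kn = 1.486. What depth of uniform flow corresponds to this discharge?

Manning's equation rearranged: A R^(2/3) = nQ / (1.486·√S) = 0.038 × 4090 / (1.486 × √0.0011) = 3153.
Trying y = 12.6 ft: A R^(2/3) = 1923 — too small.
Trying y = 15.6 ft: A R^(2/3) = 3157 — ≈ 3153.

y_n = 15.6 ft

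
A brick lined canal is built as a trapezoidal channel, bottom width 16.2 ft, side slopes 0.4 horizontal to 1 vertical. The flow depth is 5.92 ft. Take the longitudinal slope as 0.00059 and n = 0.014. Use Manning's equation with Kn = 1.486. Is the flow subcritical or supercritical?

subcritical

With bottom width b = 16.2 ft and side slope z = 0.4: A = (b + zy)y = (16.2 + 0.4×5.92)×5.92 = 109.9 ft²; P = b + 2y√(1+z²) = 16.2 + 2×5.92×1.077 = 28.95 ft.
Hydraulic radius R = A/P = 109.9/28.95 = 3.797 ft.
V = (1.486/n) R^(2/3) √S = (1.486/0.014) × 3.797^(2/3) × √0.00059 = 6.275 ft/s. Hydraulic depth D_h = A/T = 109.9/20.94 = 5.25 ft.
Froude number Fr = V/√(g·D_h) = 6.275/√(32.2×5.25) = 0.483, which is less than 1, so the flow is subcritical.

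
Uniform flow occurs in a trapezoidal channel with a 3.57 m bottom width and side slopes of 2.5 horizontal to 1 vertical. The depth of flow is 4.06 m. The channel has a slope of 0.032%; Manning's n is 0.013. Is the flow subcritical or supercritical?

subcritical

With bottom width b = 3.57 m and side slope z = 2.5: A = (b + zy)y = (3.57 + 2.5×4.06)×4.06 = 55.7 m²; P = b + 2y√(1+z²) = 3.57 + 2×4.06×2.693 = 25.43 m.
Hydraulic radius R = A/P = 55.7/25.43 = 2.19 m.
V = (1/n) R^(2/3) √S = (1/0.013) × 2.19^(2/3) × √0.00032 = 2.321 m/s. Hydraulic depth D_h = A/T = 55.7/23.87 = 2.334 m.
Froude number Fr = V/√(g·D_h) = 2.321/√(9.81×2.334) = 0.485, which is less than 1, so the flow is subcritical.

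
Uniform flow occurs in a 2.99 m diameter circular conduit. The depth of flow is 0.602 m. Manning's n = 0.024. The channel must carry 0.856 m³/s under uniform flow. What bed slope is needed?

S = 0.0016

For a circular section of diameter D = 2.99 m at depth y = 0.602 m, the central angle is θ = 2 arccos(1 − 2y/D) = 1.861 rad. Then A = (D²/8)(θ − sin θ) = 1.009 m² and P = Dθ/2 = 2.783 m.
Hydraulic radius R = A/P = 1.009/2.783 = 0.3627 m.
From Manning's equation, S = [nQ / (1 A R^(2/3))]² = [0.024 × 0.856 / (1 × 1.009 × 0.3627^(2/3))]² = 0.0016.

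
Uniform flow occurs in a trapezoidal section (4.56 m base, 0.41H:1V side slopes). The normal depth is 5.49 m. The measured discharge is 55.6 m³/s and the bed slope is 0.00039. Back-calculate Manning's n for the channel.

With bottom width b = 4.56 m and side slope z = 0.41: A = (b + zy)y = (4.56 + 0.41×5.49)×5.49 = 37.39 m²; P = b + 2y√(1+z²) = 4.56 + 2×5.49×1.081 = 16.43 m.
Hydraulic radius R = A/P = 37.39/16.43 = 2.276 m.
Rearranging Manning's equation: n = (1/Q) A R^(2/3) S^(1/2) = (1/55.6) × 37.39 × 2.276^(2/3) × √0.00039 = 0.023.

n = 0.023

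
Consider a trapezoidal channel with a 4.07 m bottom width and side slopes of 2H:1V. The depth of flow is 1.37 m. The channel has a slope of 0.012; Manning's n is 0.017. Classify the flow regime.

With bottom width b = 4.07 m and side slope z = 2: A = (b + zy)y = (4.07 + 2×1.37)×1.37 = 9.33 m²; P = b + 2y√(1+z²) = 4.07 + 2×1.37×2.236 = 10.2 m.
Hydraulic radius R = A/P = 9.33/10.2 = 0.915 m.
V = (1/n) R^(2/3) √S = (1/0.017) × 0.915^(2/3) × √0.012 = 6.073 m/s. Hydraulic depth D_h = A/T = 9.33/9.55 = 0.9769 m.
Froude number Fr = V/√(g·D_h) = 6.073/√(9.81×0.9769) = 1.96, which is greater than 1, so the flow is supercritical.

supercritical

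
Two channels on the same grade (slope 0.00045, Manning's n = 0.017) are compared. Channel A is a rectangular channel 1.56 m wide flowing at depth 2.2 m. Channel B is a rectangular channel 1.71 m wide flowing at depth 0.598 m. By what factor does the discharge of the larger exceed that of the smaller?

4.66

Channel A: Flow area A = b·y = 1.56 × 2.2 = 3.432 m². Wetted perimeter P = b + 2y = 1.56 + 2×2.2 = 5.96 m. Hydraulic radius R = A/P = 3.432/5.96 = 0.5758 m. Q_A = (1/0.017)·3.432·0.5758^(2/3)·√0.00045 = 2.964 m³/s.
Channel B: Flow area A = b·y = 1.71 × 0.598 = 1.023 m². Wetted perimeter P = b + 2y = 1.71 + 2×0.598 = 2.906 m. Hydraulic radius R = A/P = 1.023/2.906 = 0.3519 m. Q_B = (1/0.017)·1.023·0.3519^(2/3)·√0.00045 = 0.636 m³/s.
The larger discharge is 2.964 m³/s and the smaller is 0.636 m³/s; the ratio is 4.66.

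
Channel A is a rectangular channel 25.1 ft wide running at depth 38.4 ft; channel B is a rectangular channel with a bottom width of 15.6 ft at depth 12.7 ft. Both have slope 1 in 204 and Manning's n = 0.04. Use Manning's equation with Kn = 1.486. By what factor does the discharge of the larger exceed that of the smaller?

7.61

Channel A: Flow area A = b·y = 25.1 × 38.4 = 963.8 ft². Wetted perimeter P = b + 2y = 25.1 + 2×38.4 = 101.9 ft. Hydraulic radius R = A/P = 963.8/101.9 = 9.459 ft. Q_A = (1.486/0.04)·963.8·9.459^(2/3)·√0.004902 = 11210 ft³/s.
Channel B: Flow area A = b·y = 15.6 × 12.7 = 198.1 ft². Wetted perimeter P = b + 2y = 15.6 + 2×12.7 = 41 ft. Hydraulic radius R = A/P = 198.1/41 = 4.832 ft. Q_B = (1.486/0.04)·198.1·4.832^(2/3)·√0.004902 = 1473 ft³/s.
The larger discharge is 11210 ft³/s and the smaller is 1473 ft³/s; the ratio is 7.61.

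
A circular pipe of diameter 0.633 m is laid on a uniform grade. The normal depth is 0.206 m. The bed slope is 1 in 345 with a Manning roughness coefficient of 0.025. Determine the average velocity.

V = 0.511 m/s

For a circular section of diameter D = 0.633 m at depth y = 0.206 m, the central angle is θ = 2 arccos(1 − 2y/D) = 2.428 rad. Then A = (D²/8)(θ − sin θ) = 0.08885 m² and P = Dθ/2 = 0.7686 m.
Hydraulic radius R = A/P = 0.08885/0.7686 = 0.1156 m.
From Manning's equation, V = (1/n) R^(2/3) S^(1/2) = (1/0.025) × 0.1156^(2/3) × 0.002899^(1/2) = 0.511 m/s.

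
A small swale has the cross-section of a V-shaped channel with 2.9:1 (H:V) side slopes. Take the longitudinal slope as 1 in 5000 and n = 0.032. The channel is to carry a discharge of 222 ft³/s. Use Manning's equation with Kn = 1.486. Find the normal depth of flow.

y_n = 7.18 ft

Manning's equation rearranged: A R^(2/3) = nQ / (1.486·√S) = 0.032 × 222 / (1.486 × √0.0002) = 338.
At y = 4.94 ft: A R^(2/3) = 124.6 — low.
At y = 8.64 ft: A R^(2/3) = 553.1 — high.
At y = 7.18 ft: A R^(2/3) = 337.6 — matches.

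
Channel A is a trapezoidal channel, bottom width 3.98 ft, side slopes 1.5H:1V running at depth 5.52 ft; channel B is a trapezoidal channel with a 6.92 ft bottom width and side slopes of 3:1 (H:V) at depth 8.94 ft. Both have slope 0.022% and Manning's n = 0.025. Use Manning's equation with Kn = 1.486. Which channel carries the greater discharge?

Channel A: With bottom width b = 3.98 ft and side slope z = 1.5: A = (b + zy)y = (3.98 + 1.5×5.52)×5.52 = 67.68 ft²; P = b + 2y√(1+z²) = 3.98 + 2×5.52×1.803 = 23.88 ft. Hydraulic radius R = A/P = 67.68/23.88 = 2.834 ft. Q_A = (1.486/0.025)·67.68·2.834^(2/3)·√0.00022 = 119.5 ft³/s.
Channel B: With bottom width b = 6.92 ft and side slope z = 3: A = (b + zy)y = (6.92 + 3×8.94)×8.94 = 301.6 ft²; P = b + 2y√(1+z²) = 6.92 + 2×8.94×3.162 = 63.46 ft. Hydraulic radius R = A/P = 301.6/63.46 = 4.753 ft. Q_B = (1.486/0.025)·301.6·4.753^(2/3)·√0.00022 = 751.8 ft³/s.
Q_A = 119.5 ft³/s vs Q_B = 751.8 ft³/s, so channel B carries more.

channel B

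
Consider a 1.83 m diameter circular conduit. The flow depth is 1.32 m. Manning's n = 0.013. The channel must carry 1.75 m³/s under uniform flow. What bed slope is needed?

For a circular section of diameter D = 1.83 m at depth y = 1.32 m, the central angle is θ = 2 arccos(1 − 2y/D) = 4.059 rad. Then A = (D²/8)(θ − sin θ) = 2.031 m² and P = Dθ/2 = 3.714 m.
Hydraulic radius R = A/P = 2.031/3.714 = 0.547 m.
From Manning's equation, S = [nQ / (1 A R^(2/3))]² = [0.013 × 1.75 / (1 × 2.031 × 0.547^(2/3))]² = 0.00028.

S = 0.00028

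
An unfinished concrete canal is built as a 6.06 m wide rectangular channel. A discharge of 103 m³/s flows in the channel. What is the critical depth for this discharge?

y_c = 3.09 m

For a rectangular channel, critical depth y_c = (q²/g)^(1/3) where q = Q/b = 103/6.06 = 17 m²/s.
So y_c = (17²/9.81)^(1/3) = 3.09 m.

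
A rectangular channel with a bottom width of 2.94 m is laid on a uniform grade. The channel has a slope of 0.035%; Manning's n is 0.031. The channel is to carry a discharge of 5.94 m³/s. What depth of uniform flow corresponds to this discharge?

Manning's equation rearranged: A R^(2/3) = nQ / (1·√S) = 0.031 × 5.94 / (√0.00035) = 9.843.
Try y = 2.85 m: A R^(2/3) = 8.209 — low.
Try y = 3.31 m: A R^(2/3) = 9.847 — matches.

y_n = 3.31 m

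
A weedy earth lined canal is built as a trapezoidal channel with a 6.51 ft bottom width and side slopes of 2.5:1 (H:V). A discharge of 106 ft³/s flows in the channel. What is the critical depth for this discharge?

y_c = 1.63 ft

At critical depth, Q² T / (g A³) = 1, i.e. A³/T = Q²/g = 106²/32.2 = 348.9.
At y = 1.33 ft: A³/T = 170.1 — too small.
At y = 1.86 ft: A³/T = 565.7 — too large.
At y = 1.63 ft: A³/T = 350.3 — close enough.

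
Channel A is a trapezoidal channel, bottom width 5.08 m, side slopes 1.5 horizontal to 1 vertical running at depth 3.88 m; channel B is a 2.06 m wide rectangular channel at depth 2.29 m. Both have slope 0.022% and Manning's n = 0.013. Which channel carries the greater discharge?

channel A

Channel A: With bottom width b = 5.08 m and side slope z = 1.5: A = (b + zy)y = (5.08 + 1.5×3.88)×3.88 = 42.29 m²; P = b + 2y√(1+z²) = 5.08 + 2×3.88×1.803 = 19.07 m. Hydraulic radius R = A/P = 42.29/19.07 = 2.218 m. Q_A = (1/0.013)·42.29·2.218^(2/3)·√0.00022 = 82.06 m³/s.
Channel B: Flow area A = b·y = 2.06 × 2.29 = 4.717 m². Wetted perimeter P = b + 2y = 2.06 + 2×2.29 = 6.64 m. Hydraulic radius R = A/P = 4.717/6.64 = 0.7105 m. Q_B = (1/0.013)·4.717·0.7105^(2/3)·√0.00022 = 4.285 m³/s.
Q_A = 82.06 m³/s vs Q_B = 4.285 m³/s, so channel A carries more.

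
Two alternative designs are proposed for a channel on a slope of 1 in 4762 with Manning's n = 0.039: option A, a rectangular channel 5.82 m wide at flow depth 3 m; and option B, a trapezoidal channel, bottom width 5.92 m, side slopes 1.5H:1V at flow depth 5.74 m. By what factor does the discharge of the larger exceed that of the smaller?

Channel A: Flow area A = b·y = 5.82 × 3 = 17.46 m². Wetted perimeter P = b + 2y = 5.82 + 2×3 = 11.82 m. Hydraulic radius R = A/P = 17.46/11.82 = 1.477 m. Q_A = (1/0.039)·17.46·1.477^(2/3)·√0.00021 = 8.415 m³/s.
Channel B: With bottom width b = 5.92 m and side slope z = 1.5: A = (b + zy)y = (5.92 + 1.5×5.74)×5.74 = 83.4 m²; P = b + 2y√(1+z²) = 5.92 + 2×5.74×1.803 = 26.62 m. Hydraulic radius R = A/P = 83.4/26.62 = 3.134 m. Q_B = (1/0.039)·83.4·3.134^(2/3)·√0.00021 = 66.36 m³/s.
The larger discharge is 66.36 m³/s and the smaller is 8.415 m³/s; the ratio is 7.89.

7.89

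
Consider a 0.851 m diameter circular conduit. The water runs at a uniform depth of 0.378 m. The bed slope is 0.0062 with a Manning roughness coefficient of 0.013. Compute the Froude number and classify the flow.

For a circular section of diameter D = 0.851 m at depth y = 0.378 m, the central angle is θ = 2 arccos(1 − 2y/D) = 2.918 rad. Then A = (D²/8)(θ − sin θ) = 0.2441 m² and P = Dθ/2 = 1.242 m.
Hydraulic radius R = A/P = 0.2441/1.242 = 0.1966 m.
V = (1/n) R^(2/3) √S = (1/0.013) × 0.1966^(2/3) × √0.0062 = 2.048 m/s. Hydraulic depth D_h = A/T = 0.2441/0.8457 = 0.2886 m.
Froude number Fr = V/√(g·D_h) = 2.048/√(9.81×0.2886) = 1.22, which is greater than 1, so the flow is supercritical.

supercritical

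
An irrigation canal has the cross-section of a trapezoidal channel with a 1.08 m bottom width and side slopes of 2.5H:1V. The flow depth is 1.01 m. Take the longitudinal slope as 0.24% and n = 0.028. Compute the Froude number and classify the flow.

subcritical

With bottom width b = 1.08 m and side slope z = 2.5: A = (b + zy)y = (1.08 + 2.5×1.01)×1.01 = 3.641 m²; P = b + 2y√(1+z²) = 1.08 + 2×1.01×2.693 = 6.519 m.
Hydraulic radius R = A/P = 3.641/6.519 = 0.5585 m.
V = (1/n) R^(2/3) √S = (1/0.028) × 0.5585^(2/3) × √0.0024 = 1.187 m/s. Hydraulic depth D_h = A/T = 3.641/6.13 = 0.594 m.
Froude number Fr = V/√(g·D_h) = 1.187/√(9.81×0.594) = 0.492, which is less than 1, so the flow is subcritical.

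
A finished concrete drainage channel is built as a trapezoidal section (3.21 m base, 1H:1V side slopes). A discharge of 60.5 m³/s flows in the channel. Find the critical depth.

At critical depth, Q² T / (g A³) = 1, i.e. A³/T = Q²/g = 60.5²/9.81 = 373.1.
Trying y = 2.16 m: A³/T = 207.2 — short.
Trying y = 3.12 m: A³/T = 815.2 — over.
Trying y = 2.54 m: A³/T = 375.8 — ≈ 373.1.

y_c = 2.54 m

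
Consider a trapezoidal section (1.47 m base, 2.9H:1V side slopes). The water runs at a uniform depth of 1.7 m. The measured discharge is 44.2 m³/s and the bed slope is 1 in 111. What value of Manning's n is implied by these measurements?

With bottom width b = 1.47 m and side slope z = 2.9: A = (b + zy)y = (1.47 + 2.9×1.7)×1.7 = 10.88 m²; P = b + 2y√(1+z²) = 1.47 + 2×1.7×3.068 = 11.9 m.
Hydraulic radius R = A/P = 10.88/11.9 = 0.9143 m.
Rearranging Manning's equation: n = (1/Q) A R^(2/3) S^(1/2) = (1/44.2) × 10.88 × 0.9143^(2/3) × √0.009009 = 0.022.

n = 0.022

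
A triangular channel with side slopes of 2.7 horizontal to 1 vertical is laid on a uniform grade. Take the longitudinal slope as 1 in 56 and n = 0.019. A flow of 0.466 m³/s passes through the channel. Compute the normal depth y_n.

Manning's equation rearranged: A R^(2/3) = nQ / (1·√S) = 0.019 × 0.466 / (√0.01786) = 0.06626.
Try y = 0.341 m: A R^(2/3) = 0.09249 — too large.
Try y = 0.256 m: A R^(2/3) = 0.04306 — too small.
Try y = 0.301 m: A R^(2/3) = 0.06631 — ≈ 0.06626.

y_n = 0.301 m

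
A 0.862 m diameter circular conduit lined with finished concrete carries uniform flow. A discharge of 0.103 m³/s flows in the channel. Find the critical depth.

y_c = 0.184 m

At critical depth, Q² T / (g A³) = 1, i.e. A³/T = Q²/g = 0.103²/9.81 = 0.001081.
Trying y = 0.158 m: A³/T = 0.0005909 — low.
Trying y = 0.23 m: A³/T = 0.002563 — high.
Trying y = 0.184 m: A³/T = 0.001073 — close enough.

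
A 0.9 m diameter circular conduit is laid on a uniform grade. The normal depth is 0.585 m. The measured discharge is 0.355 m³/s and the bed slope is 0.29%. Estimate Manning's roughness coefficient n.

n = 0.027

For a circular section of diameter D = 0.9 m at depth y = 0.585 m, the central angle is θ = 2 arccos(1 − 2y/D) = 3.751 rad. Then A = (D²/8)(θ − sin θ) = 0.4377 m² and P = Dθ/2 = 1.688 m.
Hydraulic radius R = A/P = 0.4377/1.688 = 0.2593 m.
Rearranging Manning's equation: n = (1/Q) A R^(2/3) S^(1/2) = (1/0.355) × 0.4377 × 0.2593^(2/3) × √0.0029 = 0.027.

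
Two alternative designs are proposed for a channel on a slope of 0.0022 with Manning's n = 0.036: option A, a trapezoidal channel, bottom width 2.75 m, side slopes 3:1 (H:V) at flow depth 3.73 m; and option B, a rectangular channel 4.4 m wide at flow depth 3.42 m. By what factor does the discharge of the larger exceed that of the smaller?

Channel A: With bottom width b = 2.75 m and side slope z = 3: A = (b + zy)y = (2.75 + 3×3.73)×3.73 = 52 m²; P = b + 2y√(1+z²) = 2.75 + 2×3.73×3.162 = 26.34 m. Hydraulic radius R = A/P = 52/26.34 = 1.974 m. Q_A = (1/0.036)·52·1.974^(2/3)·√0.0022 = 106.6 m³/s.
Channel B: Flow area A = b·y = 4.4 × 3.42 = 15.05 m². Wetted perimeter P = b + 2y = 4.4 + 2×3.42 = 11.24 m. Hydraulic radius R = A/P = 15.05/11.24 = 1.339 m. Q_B = (1/0.036)·15.05·1.339^(2/3)·√0.0022 = 23.82 m³/s.
The larger discharge is 106.6 m³/s and the smaller is 23.82 m³/s; the ratio is 4.48.

4.48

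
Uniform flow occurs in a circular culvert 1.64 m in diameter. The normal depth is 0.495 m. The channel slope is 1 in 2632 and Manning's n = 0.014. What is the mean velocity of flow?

For a circular section of diameter D = 1.64 m at depth y = 0.495 m, the central angle is θ = 2 arccos(1 − 2y/D) = 2.327 rad. Then A = (D²/8)(θ − sin θ) = 0.5375 m² and P = Dθ/2 = 1.908 m.
Hydraulic radius R = A/P = 0.5375/1.908 = 0.2817 m.
From Manning's equation, V = (1/n) R^(2/3) S^(1/2) = (1/0.014) × 0.2817^(2/3) × 0.0003799^(1/2) = 0.598 m/s.

V = 0.598 m/s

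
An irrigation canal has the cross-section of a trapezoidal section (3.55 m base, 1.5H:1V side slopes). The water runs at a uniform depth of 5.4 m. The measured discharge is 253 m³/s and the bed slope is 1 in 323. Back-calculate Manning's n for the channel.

n = 0.027

With bottom width b = 3.55 m and side slope z = 1.5: A = (b + zy)y = (3.55 + 1.5×5.4)×5.4 = 62.91 m²; P = b + 2y√(1+z²) = 3.55 + 2×5.4×1.803 = 23.02 m.
Hydraulic radius R = A/P = 62.91/23.02 = 2.733 m.
Rearranging Manning's equation: n = (1/Q) A R^(2/3) S^(1/2) = (1/253) × 62.91 × 2.733^(2/3) × √0.003096 = 0.027.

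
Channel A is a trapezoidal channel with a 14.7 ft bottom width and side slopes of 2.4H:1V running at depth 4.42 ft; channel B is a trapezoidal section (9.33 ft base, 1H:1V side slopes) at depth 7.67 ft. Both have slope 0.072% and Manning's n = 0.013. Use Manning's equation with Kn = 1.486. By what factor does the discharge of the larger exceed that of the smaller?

Channel A: With bottom width b = 14.7 ft and side slope z = 2.4: A = (b + zy)y = (14.7 + 2.4×4.42)×4.42 = 111.9 ft²; P = b + 2y√(1+z²) = 14.7 + 2×4.42×2.6 = 37.68 ft. Hydraulic radius R = A/P = 111.9/37.68 = 2.968 ft. Q_A = (1.486/0.013)·111.9·2.968^(2/3)·√0.00072 = 708.7 ft³/s.
Channel B: With bottom width b = 9.33 ft and side slope z = 1: A = (b + zy)y = (9.33 + 1×7.67)×7.67 = 130.4 ft²; P = b + 2y√(1+z²) = 9.33 + 2×7.67×1.414 = 31.02 ft. Hydraulic radius R = A/P = 130.4/31.02 = 4.203 ft. Q_B = (1.486/0.013)·130.4·4.203^(2/3)·√0.00072 = 1042 ft³/s.
The larger discharge is 1042 ft³/s and the smaller is 708.7 ft³/s; the ratio is 1.47.

1.47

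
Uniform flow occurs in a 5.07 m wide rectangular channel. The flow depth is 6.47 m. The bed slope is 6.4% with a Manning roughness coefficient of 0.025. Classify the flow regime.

supercritical

Flow area A = b·y = 5.07 × 6.47 = 32.8 m². Wetted perimeter P = b + 2y = 5.07 + 2×6.47 = 18.01 m.
Hydraulic radius R = A/P = 32.8/18.01 = 1.821 m.
V = (1/n) R^(2/3) √S = (1/0.025) × 1.821^(2/3) × √0.064 = 15.09 m/s. Hydraulic depth D_h = A/T = 32.8/5.07 = 6.47 m.
Froude number Fr = V/√(g·D_h) = 15.09/√(9.81×6.47) = 1.89, which is greater than 1, so the flow is supercritical.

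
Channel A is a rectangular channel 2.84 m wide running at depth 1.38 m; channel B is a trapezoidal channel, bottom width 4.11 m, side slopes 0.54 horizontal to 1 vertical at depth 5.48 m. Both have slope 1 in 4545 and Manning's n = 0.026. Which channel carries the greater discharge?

Channel A: Flow area A = b·y = 2.84 × 1.38 = 3.919 m². Wetted perimeter P = b + 2y = 2.84 + 2×1.38 = 5.6 m. Hydraulic radius R = A/P = 3.919/5.6 = 0.6999 m. Q_A = (1/0.026)·3.919·0.6999^(2/3)·√0.00022 = 1.763 m³/s.
Channel B: With bottom width b = 4.11 m and side slope z = 0.54: A = (b + zy)y = (4.11 + 0.54×5.48)×5.48 = 38.74 m²; P = b + 2y√(1+z²) = 4.11 + 2×5.48×1.136 = 16.57 m. Hydraulic radius R = A/P = 38.74/16.57 = 2.338 m. Q_B = (1/0.026)·38.74·2.338^(2/3)·√0.00022 = 38.94 m³/s.
Q_A = 1.763 m³/s vs Q_B = 38.94 m³/s, so channel B carries more.

channel B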